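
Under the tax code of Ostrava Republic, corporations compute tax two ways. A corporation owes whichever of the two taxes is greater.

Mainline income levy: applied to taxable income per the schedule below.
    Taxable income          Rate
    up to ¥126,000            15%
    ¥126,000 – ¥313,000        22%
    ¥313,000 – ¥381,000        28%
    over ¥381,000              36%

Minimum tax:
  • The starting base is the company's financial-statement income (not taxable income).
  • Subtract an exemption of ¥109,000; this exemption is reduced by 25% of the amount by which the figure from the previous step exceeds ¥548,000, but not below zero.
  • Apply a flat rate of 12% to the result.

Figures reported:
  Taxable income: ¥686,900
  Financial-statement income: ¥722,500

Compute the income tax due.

Minimum tax:
  Base (financial-statement income): ¥722,500
  Exemption: ¥109,000 − 25% × (¥722,500 − ¥548,000) = ¥109,000 − ¥43,625 = ¥65,375
  Base: ¥722,500 − ¥65,375 = ¥657,125
  ¥657,125 × 12% = ¥78,855

Mainline income levy:
  ¥126,000 × 15% = ¥18,900
  ¥187,000 × 22% = ¥41,140
  ¥68,000 × 28% = ¥19,040
  ¥305,900 × 36% = ¥110,124
  → ¥189,204

¥189,204 > ¥78,855, so the mainline income levy governs.

¥189,204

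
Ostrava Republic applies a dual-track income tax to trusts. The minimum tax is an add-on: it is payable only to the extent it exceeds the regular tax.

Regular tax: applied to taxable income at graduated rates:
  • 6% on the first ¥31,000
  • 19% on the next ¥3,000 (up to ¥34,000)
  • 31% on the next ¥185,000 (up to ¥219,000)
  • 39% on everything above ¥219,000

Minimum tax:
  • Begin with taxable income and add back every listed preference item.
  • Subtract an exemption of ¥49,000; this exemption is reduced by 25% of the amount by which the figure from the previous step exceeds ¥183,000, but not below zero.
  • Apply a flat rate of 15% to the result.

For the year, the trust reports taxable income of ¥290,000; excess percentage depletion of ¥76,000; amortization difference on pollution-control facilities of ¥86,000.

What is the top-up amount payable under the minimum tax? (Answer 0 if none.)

Regular tax:
  ¥31,000 × 6% = ¥1,860
  ¥3,000 × 19% = ¥570
  ¥185,000 × 31% = ¥57,350
  ¥71,000 × 39% = ¥27,690
  → ¥87,470

Minimum tax:
  Adjusted income: ¥290,000 + ¥76,000 + ¥86,000 = ¥452,000
  Exemption: 25% × (¥452,000 − ¥183,000) = ¥67,250 ≥ ¥49,000, so the exemption is fully phased out
  Base: ¥452,000 − ¥0 = ¥452,000
  ¥452,000 × 15% = ¥67,800

¥67,800 ≤ ¥87,470, so no add-on is due.

¥0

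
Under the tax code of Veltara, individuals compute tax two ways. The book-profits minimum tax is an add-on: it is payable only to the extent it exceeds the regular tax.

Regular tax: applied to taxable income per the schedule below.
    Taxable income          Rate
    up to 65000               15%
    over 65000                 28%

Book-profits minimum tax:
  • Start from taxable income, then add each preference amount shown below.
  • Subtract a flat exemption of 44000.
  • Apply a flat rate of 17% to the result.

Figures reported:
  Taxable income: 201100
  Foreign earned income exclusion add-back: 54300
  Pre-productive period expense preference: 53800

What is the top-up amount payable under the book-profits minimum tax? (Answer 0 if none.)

Book-profits minimum tax:
  Adjusted income: 201100 + 54300 + 53800 = 309200
  Less exemption 44000 → base 265200
  265200 × 17% = 45084

Regular tax:
  65000 × 15% = 9750
  136100 × 28% = 38108
  → 47858

45084 ≤ 47858, so no add-on is due.

0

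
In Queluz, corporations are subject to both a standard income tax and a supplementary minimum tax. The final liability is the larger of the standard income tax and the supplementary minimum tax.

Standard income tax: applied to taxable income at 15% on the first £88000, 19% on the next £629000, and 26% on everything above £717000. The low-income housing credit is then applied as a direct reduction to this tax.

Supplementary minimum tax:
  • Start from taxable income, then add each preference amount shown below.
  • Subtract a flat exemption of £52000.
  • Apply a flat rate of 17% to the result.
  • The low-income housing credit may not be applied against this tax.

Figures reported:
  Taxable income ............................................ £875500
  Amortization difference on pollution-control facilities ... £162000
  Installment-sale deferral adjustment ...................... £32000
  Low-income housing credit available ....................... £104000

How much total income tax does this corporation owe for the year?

Standard income tax:
  £88000 × 15% = £13200
  £629000 × 19% = £119510
  £158500 × 26% = £41210
  → £173920
  Less low-income housing credit £104000 → £69920

Supplementary minimum tax:
  Adjusted income: £875500 + £162000 + £32000 = £1069500
  Less exemption £52000 → base £1017500
  £1017500 × 17% = £172975

£172975 > £69920, so the supplementary minimum tax is the binding amount.

£172975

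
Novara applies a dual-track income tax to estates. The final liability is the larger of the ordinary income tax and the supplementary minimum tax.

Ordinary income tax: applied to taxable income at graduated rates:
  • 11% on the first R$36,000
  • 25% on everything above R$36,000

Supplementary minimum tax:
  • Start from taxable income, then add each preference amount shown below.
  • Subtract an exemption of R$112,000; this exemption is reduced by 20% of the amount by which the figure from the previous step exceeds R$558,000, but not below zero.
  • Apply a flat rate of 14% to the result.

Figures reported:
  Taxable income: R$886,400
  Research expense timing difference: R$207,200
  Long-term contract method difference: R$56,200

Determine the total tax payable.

Supplementary minimum tax:
  Adjusted income: R$886,400 + R$207,200 + R$56,200 = R$1,149,800
  Exemption: 20% × (R$1,149,800 − R$558,000) = R$118,360 ≥ R$112,000, so the exemption is fully phased out
  Base: R$1,149,800 − R$0 = R$1,149,800
  R$1,149,800 × 14% = R$160,972

Ordinary income tax:
  R$36,000 × 11% = R$3,960
  R$850,400 × 25% = R$212,600
  → R$216,560

R$216,560 > R$160,972, so the ordinary income tax governs.

R$216,560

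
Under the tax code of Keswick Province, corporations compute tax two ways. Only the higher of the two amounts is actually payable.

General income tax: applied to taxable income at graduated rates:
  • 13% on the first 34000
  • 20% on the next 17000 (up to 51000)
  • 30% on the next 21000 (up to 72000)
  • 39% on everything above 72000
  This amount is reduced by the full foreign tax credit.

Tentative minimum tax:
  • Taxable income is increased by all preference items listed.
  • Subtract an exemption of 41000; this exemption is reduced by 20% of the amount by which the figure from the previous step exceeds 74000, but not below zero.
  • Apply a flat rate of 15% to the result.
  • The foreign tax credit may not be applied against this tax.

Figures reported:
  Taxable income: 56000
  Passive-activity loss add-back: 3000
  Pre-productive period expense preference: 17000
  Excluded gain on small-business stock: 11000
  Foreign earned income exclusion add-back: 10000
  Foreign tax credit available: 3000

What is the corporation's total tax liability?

General income tax:
  34000 × 13% = 4420
  17000 × 20% = 3400
  5000 × 30% = 1500
  → 9320
  Less foreign tax credit 3000 → 6320

Tentative minimum tax:
  Adjusted income: 56000 + 3000 + 17000 + 11000 + 10000 = 97000
  Exemption: 41000 − 20% × (97000 − 74000) = 41000 − 4600 = 36400
  Base: 97000 − 36400 = 60600
  60600 × 15% = 9090

9090 > 6320, so the tentative minimum tax is the binding amount.

9090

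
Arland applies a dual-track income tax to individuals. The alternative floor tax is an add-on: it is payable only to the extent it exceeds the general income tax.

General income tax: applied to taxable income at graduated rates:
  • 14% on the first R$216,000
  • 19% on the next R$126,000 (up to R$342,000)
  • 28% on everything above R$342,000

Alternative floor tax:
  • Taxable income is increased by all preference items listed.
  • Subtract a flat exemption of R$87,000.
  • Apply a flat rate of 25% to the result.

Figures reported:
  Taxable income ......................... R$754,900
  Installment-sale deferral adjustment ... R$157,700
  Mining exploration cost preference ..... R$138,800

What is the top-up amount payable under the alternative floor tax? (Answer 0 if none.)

Alternative floor tax:
  Adjusted income: R$754,900 + R$157,700 + R$138,800 = R$1,051,400
  Less exemption R$87,000 → base R$964,400
  R$964,400 × 25% = R$241,100

General income tax:
  R$216,000 × 14% = R$30,240
  R$126,000 × 19% = R$23,940
  R$412,900 × 28% = R$115,612
  → R$169,792

Excess of alternative floor tax over general income tax: R$241,100 − R$169,792 = R$71,308.

R$71,308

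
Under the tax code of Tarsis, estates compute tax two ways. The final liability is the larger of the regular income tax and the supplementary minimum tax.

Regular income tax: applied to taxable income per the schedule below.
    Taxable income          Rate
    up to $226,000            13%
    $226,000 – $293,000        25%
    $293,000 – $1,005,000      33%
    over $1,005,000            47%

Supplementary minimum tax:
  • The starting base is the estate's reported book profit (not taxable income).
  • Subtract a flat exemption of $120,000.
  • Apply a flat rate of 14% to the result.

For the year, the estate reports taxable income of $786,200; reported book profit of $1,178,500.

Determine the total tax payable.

Regular income tax:
  $226,000 × 13% = $29,380
  $67,000 × 25% = $16,750
  $493,200 × 33% = $162,756
  → $208,886

Supplementary minimum tax:
  Base (reported book profit): $1,178,500
  Less exemption $120,000 → base $1,058,500
  $1,058,500 × 14% = $148,190

$208,886 > $148,190, so the regular income tax governs.

$208,886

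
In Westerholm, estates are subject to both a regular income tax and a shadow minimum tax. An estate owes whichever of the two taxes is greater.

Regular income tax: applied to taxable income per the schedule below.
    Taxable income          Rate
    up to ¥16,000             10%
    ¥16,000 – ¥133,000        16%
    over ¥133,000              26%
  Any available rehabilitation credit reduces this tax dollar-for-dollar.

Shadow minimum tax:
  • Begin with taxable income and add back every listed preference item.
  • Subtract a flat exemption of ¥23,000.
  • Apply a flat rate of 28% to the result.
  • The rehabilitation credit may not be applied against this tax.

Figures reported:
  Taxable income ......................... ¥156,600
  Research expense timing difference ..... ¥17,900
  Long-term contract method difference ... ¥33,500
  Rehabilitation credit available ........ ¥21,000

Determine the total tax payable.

Shadow minimum tax:
  Adjusted income: ¥156,600 + ¥17,900 + ¥33,500 = ¥208,000
  Less exemption ¥23,000 → base ¥185,000
  ¥185,000 × 28% = ¥51,800

Regular income tax:
  ¥16,000 × 10% = ¥1,600
  ¥117,000 × 16% = ¥18,720
  ¥23,600 × 26% = ¥6,136
  → ¥26,456
  Less rehabilitation credit ¥21,000 → ¥5,456

¥51,800 > ¥5,456, so the shadow minimum tax is the binding amount.

¥51,800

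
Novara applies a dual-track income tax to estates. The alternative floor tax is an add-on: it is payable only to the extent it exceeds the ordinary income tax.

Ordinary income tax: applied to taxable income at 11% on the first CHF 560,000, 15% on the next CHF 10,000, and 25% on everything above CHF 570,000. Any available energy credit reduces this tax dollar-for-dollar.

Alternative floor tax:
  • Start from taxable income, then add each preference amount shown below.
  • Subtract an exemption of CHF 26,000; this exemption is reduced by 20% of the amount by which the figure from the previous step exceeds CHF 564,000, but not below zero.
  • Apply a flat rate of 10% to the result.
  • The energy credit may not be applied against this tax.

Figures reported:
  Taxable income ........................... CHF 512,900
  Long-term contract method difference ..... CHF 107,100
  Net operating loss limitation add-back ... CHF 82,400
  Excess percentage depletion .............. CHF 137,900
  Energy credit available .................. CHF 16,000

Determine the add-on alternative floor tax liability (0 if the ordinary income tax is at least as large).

CHF 43,611

Alternative floor tax:
  Adjusted income: CHF 512,900 + CHF 107,100 + CHF 82,400 + CHF 137,900 = CHF 840,300
  Exemption: 20% × (CHF 840,300 − CHF 564,000) = CHF 55,260 ≥ CHF 26,000, so the exemption is fully phased out
  Base: CHF 840,300 − CHF 0 = CHF 840,300
  CHF 840,300 × 10% = CHF 84,030

Ordinary income tax:
  CHF 512,900 × 11% = CHF 56,419
  Less energy credit CHF 16,000 → CHF 40,419

Excess of alternative floor tax over ordinary income tax: CHF 84,030 − CHF 40,419 = CHF 43,611.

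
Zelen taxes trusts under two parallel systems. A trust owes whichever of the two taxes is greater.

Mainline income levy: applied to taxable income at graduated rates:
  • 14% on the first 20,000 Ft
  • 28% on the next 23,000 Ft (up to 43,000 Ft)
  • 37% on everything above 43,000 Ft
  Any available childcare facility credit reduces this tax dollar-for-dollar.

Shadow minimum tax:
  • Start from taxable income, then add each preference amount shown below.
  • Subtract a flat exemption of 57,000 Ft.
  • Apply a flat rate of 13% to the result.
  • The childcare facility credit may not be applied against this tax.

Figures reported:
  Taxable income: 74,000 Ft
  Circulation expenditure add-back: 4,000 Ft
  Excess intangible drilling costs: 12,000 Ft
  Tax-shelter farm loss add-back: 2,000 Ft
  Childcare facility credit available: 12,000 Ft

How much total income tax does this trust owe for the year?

8,710 Ft

Shadow minimum tax:
  Adjusted income: 74,000 Ft + 4,000 Ft + 12,000 Ft + 2,000 Ft = 92,000 Ft
  Less exemption 57,000 Ft → base 35,000 Ft
  35,000 Ft × 13% = 4,550 Ft

Mainline income levy:
  20,000 Ft × 14% = 2,800 Ft
  23,000 Ft × 28% = 6,440 Ft
  31,000 Ft × 37% = 11,470 Ft
  → 20,710 Ft
  Less childcare facility credit 12,000 Ft → 8,710 Ft

8,710 Ft > 4,550 Ft, so the mainline income levy governs.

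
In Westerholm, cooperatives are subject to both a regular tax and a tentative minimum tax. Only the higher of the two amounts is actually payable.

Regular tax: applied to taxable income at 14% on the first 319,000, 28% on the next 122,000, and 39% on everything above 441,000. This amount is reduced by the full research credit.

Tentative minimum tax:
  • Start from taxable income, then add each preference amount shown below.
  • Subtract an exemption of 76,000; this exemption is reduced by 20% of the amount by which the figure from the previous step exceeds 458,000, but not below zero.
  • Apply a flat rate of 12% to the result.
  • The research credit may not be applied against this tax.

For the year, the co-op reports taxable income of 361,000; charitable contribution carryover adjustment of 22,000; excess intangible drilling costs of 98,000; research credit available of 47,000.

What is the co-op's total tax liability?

Tentative minimum tax:
  Adjusted income: 361,000 + 22,000 + 98,000 = 481,000
  Exemption: 76,000 − 20% × (481,000 − 458,000) = 76,000 − 4,600 = 71,400
  Base: 481,000 − 71,400 = 409,600
  409,600 × 12% = 49,152

Regular tax:
  319,000 × 14% = 44,660
  42,000 × 28% = 11,760
  → 56,420
  Less research credit 47,000 → 9,420

49,152 > 9,420, so the tentative minimum tax is the binding amount.

49,152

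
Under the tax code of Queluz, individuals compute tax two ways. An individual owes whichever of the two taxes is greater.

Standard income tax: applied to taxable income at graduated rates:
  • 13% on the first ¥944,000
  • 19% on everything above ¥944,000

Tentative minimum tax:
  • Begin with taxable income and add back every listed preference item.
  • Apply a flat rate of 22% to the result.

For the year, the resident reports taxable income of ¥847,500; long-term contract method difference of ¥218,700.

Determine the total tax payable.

Tentative minimum tax:
  Adjusted income: ¥847,500 + ¥218,700 = ¥1,066,200
  ¥1,066,200 × 22% = ¥234,564

Standard income tax:
  ¥847,500 × 13% = ¥110,175

¥234,564 > ¥110,175, so the tentative minimum tax is the binding amount.

¥234,564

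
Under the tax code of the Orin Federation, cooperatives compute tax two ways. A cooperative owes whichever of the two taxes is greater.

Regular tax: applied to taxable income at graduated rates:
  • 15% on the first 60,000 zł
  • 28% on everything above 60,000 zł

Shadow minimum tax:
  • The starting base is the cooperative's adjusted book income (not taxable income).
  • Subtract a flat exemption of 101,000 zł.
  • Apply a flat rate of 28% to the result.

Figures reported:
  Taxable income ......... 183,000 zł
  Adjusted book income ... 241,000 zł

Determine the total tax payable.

Shadow minimum tax:
  Base (adjusted book income): 241,000 zł
  Less exemption 101,000 zł → base 140,000 zł
  140,000 zł × 28% = 39,200 zł

Regular tax:
  60,000 zł × 15% = 9,000 zł
  123,000 zł × 28% = 34,440 zł
  → 43,440 zł

43,440 zł > 39,200 zł, so the regular tax governs.

43,440 zł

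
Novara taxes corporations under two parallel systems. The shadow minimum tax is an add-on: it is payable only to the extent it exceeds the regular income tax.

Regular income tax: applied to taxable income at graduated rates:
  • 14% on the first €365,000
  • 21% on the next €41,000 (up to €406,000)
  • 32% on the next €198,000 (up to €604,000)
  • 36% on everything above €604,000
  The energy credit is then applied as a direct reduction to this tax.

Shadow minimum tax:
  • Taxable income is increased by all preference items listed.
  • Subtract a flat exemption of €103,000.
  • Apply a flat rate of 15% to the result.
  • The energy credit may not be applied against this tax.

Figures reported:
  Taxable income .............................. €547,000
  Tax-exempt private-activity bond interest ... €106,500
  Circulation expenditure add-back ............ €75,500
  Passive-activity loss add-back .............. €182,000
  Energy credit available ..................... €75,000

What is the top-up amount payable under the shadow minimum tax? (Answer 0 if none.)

Regular income tax:
  €365,000 × 14% = €51,100
  €41,000 × 21% = €8,610
  €141,000 × 32% = €45,120
  → €104,830
  Less energy credit €75,000 → €29,830

Shadow minimum tax:
  Adjusted income: €547,000 + €106,500 + €75,500 + €182,000 = €911,000
  Less exemption €103,000 → base €808,000
  €808,000 × 15% = €121,200

Excess of shadow minimum tax over regular income tax: €121,200 − €29,830 = €91,370.

€91,370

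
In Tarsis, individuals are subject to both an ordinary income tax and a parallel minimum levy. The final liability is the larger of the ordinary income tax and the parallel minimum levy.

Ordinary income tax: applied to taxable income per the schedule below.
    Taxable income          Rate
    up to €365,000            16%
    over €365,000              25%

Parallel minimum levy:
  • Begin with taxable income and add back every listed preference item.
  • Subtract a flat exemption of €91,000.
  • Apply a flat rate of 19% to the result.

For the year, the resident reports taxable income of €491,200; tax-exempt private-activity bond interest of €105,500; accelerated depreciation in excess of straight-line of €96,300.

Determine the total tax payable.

Parallel minimum levy:
  Adjusted income: €491,200 + €105,500 + €96,300 = €693,000
  Less exemption €91,000 → base €602,000
  €602,000 × 19% = €114,380

Ordinary income tax:
  €365,000 × 16% = €58,400
  €126,200 × 25% = €31,550
  → €89,950

€114,380 > €89,950, so the parallel minimum levy is the binding amount.

€114,380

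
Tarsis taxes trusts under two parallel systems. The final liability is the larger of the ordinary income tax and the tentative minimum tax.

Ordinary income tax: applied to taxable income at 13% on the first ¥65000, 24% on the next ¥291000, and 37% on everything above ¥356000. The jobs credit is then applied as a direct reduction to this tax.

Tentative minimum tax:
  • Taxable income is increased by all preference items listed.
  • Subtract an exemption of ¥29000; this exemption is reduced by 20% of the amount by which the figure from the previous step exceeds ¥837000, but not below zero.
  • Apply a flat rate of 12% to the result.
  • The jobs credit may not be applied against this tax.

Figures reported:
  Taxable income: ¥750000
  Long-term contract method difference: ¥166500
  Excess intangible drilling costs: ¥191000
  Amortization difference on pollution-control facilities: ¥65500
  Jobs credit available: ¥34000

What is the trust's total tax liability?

¥190070

Tentative minimum tax:
  Adjusted income: ¥750000 + ¥166500 + ¥191000 + ¥65500 = ¥1173000
  Exemption: 20% × (¥1173000 − ¥837000) = ¥67200 ≥ ¥29000, so the exemption is fully phased out
  Base: ¥1173000 − ¥0 = ¥1173000
  ¥1173000 × 12% = ¥140760

Ordinary income tax:
  ¥65000 × 13% = ¥8450
  ¥291000 × 24% = ¥69840
  ¥394000 × 37% = ¥145780
  → ¥224070
  Less jobs credit ¥34000 → ¥190070

¥190070 > ¥140760, so the ordinary income tax governs.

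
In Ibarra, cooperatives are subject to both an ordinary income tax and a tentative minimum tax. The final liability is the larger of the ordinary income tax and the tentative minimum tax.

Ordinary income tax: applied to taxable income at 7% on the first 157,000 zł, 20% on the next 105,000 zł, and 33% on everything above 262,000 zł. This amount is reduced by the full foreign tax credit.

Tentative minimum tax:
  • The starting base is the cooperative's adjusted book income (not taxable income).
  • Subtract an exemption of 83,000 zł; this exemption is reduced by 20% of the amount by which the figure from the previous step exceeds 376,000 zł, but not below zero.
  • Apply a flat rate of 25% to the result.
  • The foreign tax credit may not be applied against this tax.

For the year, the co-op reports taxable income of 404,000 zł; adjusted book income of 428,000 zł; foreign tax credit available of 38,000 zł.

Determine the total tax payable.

88,850 zł

Ordinary income tax:
  157,000 zł × 7% = 10,990 zł
  105,000 zł × 20% = 21,000 zł
  142,000 zł × 33% = 46,860 zł
  → 78,850 zł
  Less foreign tax credit 38,000 zł → 40,850 zł

Tentative minimum tax:
  Base (adjusted book income): 428,000 zł
  Exemption: 83,000 zł − 20% × (428,000 zł − 376,000 zł) = 83,000 zł − 10,400 zł = 72,600 zł
  Base: 428,000 zł − 72,600 zł = 355,400 zł
  355,400 zł × 25% = 88,850 zł

88,850 zł > 40,850 zł, so the tentative minimum tax is the binding amount.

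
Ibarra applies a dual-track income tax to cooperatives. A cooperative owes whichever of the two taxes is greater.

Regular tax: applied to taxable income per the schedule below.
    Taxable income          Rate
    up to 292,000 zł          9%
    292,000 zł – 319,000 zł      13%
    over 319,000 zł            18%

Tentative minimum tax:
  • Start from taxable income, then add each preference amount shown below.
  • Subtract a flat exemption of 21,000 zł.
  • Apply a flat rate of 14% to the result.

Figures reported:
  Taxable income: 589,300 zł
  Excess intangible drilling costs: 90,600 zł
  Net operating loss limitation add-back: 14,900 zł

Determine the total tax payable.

Regular tax:
  292,000 zł × 9% = 26,280 zł
  27,000 zł × 13% = 3,510 zł
  270,300 zł × 18% = 48,654 zł
  → 78,444 zł

Tentative minimum tax:
  Adjusted income: 589,300 zł + 90,600 zł + 14,900 zł = 694,800 zł
  Less exemption 21,000 zł → base 673,800 zł
  673,800 zł × 14% = 94,332 zł

94,332 zł > 78,444 zł, so the tentative minimum tax is the binding amount.

94,332 zł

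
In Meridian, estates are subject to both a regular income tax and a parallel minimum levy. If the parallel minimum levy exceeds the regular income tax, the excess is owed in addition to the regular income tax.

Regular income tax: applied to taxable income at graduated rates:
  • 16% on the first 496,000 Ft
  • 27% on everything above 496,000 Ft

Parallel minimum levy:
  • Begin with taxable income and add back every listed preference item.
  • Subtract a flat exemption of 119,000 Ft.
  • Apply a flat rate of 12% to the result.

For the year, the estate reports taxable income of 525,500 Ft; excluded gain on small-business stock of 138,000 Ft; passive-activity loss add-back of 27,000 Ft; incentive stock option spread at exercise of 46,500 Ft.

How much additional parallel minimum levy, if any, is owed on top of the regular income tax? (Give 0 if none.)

Regular income tax:
  496,000 Ft × 16% = 79,360 Ft
  29,500 Ft × 27% = 7,965 Ft
  → 87,325 Ft

Parallel minimum levy:
  Adjusted income: 525,500 Ft + 138,000 Ft + 27,000 Ft + 46,500 Ft = 737,000 Ft
  Less exemption 119,000 Ft → base 618,000 Ft
  618,000 Ft × 12% = 74,160 Ft

74,160 Ft ≤ 87,325 Ft, so no add-on is due.

0 Ft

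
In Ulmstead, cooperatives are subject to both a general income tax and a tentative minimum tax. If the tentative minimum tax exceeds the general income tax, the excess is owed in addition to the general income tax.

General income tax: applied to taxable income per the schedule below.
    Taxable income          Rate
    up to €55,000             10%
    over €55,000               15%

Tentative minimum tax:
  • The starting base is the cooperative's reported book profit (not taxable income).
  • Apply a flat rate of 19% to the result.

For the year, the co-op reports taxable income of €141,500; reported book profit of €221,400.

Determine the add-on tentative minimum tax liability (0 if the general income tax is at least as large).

Tentative minimum tax:
  Base (reported book profit): €221,400
  €221,400 × 19% = €42,066

General income tax:
  €55,000 × 10% = €5,500
  €86,500 × 15% = €12,975
  → €18,475

Excess of tentative minimum tax over general income tax: €42,066 − €18,475 = €23,591.

€23,591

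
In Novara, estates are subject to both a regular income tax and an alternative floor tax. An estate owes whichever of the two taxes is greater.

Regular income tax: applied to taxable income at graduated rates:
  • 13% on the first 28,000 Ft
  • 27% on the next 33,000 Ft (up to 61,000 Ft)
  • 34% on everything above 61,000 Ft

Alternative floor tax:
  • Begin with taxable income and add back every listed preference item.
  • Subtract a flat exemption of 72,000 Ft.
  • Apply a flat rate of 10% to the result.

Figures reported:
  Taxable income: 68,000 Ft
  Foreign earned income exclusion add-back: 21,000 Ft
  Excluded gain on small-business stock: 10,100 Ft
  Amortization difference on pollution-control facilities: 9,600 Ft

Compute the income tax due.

14,930 Ft

Regular income tax:
  28,000 Ft × 13% = 3,640 Ft
  33,000 Ft × 27% = 8,910 Ft
  7,000 Ft × 34% = 2,380 Ft
  → 14,930 Ft

Alternative floor tax:
  Adjusted income: 68,000 Ft + 21,000 Ft + 10,100 Ft + 9,600 Ft = 108,700 Ft
  Less exemption 72,000 Ft → base 36,700 Ft
  36,700 Ft × 10% = 3,670 Ft

14,930 Ft > 3,670 Ft, so the regular income tax governs.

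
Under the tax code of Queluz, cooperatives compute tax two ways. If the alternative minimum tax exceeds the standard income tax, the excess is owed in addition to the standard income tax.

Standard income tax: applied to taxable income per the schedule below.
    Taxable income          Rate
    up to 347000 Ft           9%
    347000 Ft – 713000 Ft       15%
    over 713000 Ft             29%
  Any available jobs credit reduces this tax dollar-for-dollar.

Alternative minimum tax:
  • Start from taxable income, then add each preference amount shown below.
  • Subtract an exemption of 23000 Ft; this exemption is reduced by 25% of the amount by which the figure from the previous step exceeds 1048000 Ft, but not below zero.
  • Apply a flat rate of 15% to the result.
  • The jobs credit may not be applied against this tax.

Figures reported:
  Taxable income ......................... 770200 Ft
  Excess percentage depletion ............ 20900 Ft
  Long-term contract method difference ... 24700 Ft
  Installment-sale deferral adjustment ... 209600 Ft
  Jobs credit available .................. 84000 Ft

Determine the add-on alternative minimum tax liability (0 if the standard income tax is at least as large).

131642 Ft

Alternative minimum tax:
  Adjusted income: 770200 Ft + 20900 Ft + 24700 Ft + 209600 Ft = 1025400 Ft
  Exemption: 1025400 Ft ≤ 1048000 Ft, so full 23000 Ft applies
  Base: 1025400 Ft − 23000 Ft = 1002400 Ft
  1002400 Ft × 15% = 150360 Ft

Standard income tax:
  347000 Ft × 9% = 31230 Ft
  366000 Ft × 15% = 54900 Ft
  57200 Ft × 29% = 16588 Ft
  → 102718 Ft
  Less jobs credit 84000 Ft → 18718 Ft

Excess of alternative minimum tax over standard income tax: 150360 Ft − 18718 Ft = 131642 Ft.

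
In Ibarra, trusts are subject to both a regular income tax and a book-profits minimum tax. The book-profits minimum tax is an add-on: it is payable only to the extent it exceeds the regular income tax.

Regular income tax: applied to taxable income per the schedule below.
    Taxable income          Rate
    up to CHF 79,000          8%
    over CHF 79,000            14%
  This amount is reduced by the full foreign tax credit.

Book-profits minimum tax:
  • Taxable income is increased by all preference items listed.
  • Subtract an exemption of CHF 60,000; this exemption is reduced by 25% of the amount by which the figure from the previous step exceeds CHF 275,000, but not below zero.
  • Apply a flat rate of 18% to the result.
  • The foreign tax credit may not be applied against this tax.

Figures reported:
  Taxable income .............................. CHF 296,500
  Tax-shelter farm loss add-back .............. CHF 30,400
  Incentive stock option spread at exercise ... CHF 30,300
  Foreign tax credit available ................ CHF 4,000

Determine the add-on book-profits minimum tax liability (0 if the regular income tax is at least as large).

Regular income tax:
  CHF 79,000 × 8% = CHF 6,320
  CHF 217,500 × 14% = CHF 30,450
  → CHF 36,770
  Less foreign tax credit CHF 4,000 → CHF 32,770

Book-profits minimum tax:
  Adjusted income: CHF 296,500 + CHF 30,400 + CHF 30,300 = CHF 357,200
  Exemption: CHF 60,000 − 25% × (CHF 357,200 − CHF 275,000) = CHF 60,000 − CHF 20,550 = CHF 39,450
  Base: CHF 357,200 − CHF 39,450 = CHF 317,750
  CHF 317,750 × 18% = CHF 57,195

Excess of book-profits minimum tax over regular income tax: CHF 57,195 − CHF 32,770 = CHF 24,425.

CHF 24,425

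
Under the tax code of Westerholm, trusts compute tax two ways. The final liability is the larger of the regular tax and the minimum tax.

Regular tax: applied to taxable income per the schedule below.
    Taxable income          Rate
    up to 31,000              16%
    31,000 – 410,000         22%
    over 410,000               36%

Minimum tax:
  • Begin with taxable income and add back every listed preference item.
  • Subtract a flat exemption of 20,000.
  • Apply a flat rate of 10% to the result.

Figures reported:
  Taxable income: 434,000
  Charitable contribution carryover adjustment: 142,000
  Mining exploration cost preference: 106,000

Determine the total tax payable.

96,980

Minimum tax:
  Adjusted income: 434,000 + 142,000 + 106,000 = 682,000
  Less exemption 20,000 → base 662,000
  662,000 × 10% = 66,200

Regular tax:
  31,000 × 16% = 4,960
  379,000 × 22% = 83,380
  24,000 × 36% = 8,640
  → 96,980

96,980 > 66,200, so the regular tax governs.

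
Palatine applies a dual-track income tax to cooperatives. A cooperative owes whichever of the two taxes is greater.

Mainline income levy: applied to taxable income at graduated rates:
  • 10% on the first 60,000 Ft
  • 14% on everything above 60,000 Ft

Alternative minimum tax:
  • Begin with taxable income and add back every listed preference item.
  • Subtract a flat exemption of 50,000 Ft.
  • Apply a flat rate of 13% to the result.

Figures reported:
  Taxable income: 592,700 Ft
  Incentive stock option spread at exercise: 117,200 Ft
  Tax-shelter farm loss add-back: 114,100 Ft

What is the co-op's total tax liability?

100,620 Ft

Alternative minimum tax:
  Adjusted income: 592,700 Ft + 117,200 Ft + 114,100 Ft = 824,000 Ft
  Less exemption 50,000 Ft → base 774,000 Ft
  774,000 Ft × 13% = 100,620 Ft

Mainline income levy:
  60,000 Ft × 10% = 6,000 Ft
  532,700 Ft × 14% = 74,578 Ft
  → 80,578 Ft

100,620 Ft > 80,578 Ft, so the alternative minimum tax is the binding amount.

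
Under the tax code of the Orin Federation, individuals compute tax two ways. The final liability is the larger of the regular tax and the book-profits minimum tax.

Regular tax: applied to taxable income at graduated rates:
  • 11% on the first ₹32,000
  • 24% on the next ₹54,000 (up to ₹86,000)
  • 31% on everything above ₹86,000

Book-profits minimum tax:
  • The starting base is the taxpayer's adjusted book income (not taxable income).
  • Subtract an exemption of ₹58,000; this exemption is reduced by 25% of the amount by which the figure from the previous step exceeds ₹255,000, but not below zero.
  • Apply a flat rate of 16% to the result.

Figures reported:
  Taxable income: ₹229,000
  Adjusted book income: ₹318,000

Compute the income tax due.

Regular tax:
  ₹32,000 × 11% = ₹3,520
  ₹54,000 × 24% = ₹12,960
  ₹143,000 × 31% = ₹44,330
  → ₹60,810

Book-profits minimum tax:
  Base (adjusted book income): ₹318,000
  Exemption: ₹58,000 − 25% × (₹318,000 − ₹255,000) = ₹58,000 − ₹15,750 = ₹42,250
  Base: ₹318,000 − ₹42,250 = ₹275,750
  ₹275,750 × 16% = ₹44,120

₹60,810 > ₹44,120, so the regular tax governs.

₹60,810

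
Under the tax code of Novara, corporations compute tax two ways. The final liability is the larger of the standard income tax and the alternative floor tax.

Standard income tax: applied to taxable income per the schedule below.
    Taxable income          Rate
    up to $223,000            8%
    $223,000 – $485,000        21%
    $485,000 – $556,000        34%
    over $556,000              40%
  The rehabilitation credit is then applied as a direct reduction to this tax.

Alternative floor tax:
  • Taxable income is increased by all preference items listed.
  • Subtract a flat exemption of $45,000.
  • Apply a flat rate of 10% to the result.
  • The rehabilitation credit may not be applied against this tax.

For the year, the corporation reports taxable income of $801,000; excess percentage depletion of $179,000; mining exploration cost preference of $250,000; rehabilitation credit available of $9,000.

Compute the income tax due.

Standard income tax:
  $223,000 × 8% = $17,840
  $262,000 × 21% = $55,020
  $71,000 × 34% = $24,140
  $245,000 × 40% = $98,000
  → $195,000
  Less rehabilitation credit $9,000 → $186,000

Alternative floor tax:
  Adjusted income: $801,000 + $179,000 + $250,000 = $1,230,000
  Less exemption $45,000 → base $1,185,000
  $1,185,000 × 10% = $118,500

$186,000 > $118,500, so the standard income tax governs.

$186,000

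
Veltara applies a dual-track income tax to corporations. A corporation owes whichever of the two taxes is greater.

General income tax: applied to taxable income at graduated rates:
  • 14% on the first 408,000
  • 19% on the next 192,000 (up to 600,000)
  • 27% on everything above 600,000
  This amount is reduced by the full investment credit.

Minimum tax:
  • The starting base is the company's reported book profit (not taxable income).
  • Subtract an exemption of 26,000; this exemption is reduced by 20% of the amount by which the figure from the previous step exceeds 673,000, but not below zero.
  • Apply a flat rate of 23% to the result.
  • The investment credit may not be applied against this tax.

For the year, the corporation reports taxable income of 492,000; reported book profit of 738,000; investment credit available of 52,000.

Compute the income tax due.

Minimum tax:
  Base (reported book profit): 738,000
  Exemption: 26,000 − 20% × (738,000 − 673,000) = 26,000 − 13,000 = 13,000
  Base: 738,000 − 13,000 = 725,000
  725,000 × 23% = 166,750

General income tax:
  408,000 × 14% = 57,120
  84,000 × 19% = 15,960
  → 73,080
  Less investment credit 52,000 → 21,080

166,750 > 21,080, so the minimum tax is the binding amount.

166,750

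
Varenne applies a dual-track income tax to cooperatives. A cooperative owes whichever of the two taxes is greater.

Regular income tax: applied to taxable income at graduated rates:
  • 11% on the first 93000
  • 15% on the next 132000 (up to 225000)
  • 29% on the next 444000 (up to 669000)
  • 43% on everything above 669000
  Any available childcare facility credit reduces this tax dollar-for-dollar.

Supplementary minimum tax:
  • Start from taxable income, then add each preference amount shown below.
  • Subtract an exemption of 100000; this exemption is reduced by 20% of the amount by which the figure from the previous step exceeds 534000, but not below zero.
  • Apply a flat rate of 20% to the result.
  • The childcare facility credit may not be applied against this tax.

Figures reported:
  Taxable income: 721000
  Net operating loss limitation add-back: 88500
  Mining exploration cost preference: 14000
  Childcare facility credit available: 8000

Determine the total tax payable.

Regular income tax:
  93000 × 11% = 10230
  132000 × 15% = 19800
  444000 × 29% = 128760
  52000 × 43% = 22360
  → 181150
  Less childcare facility credit 8000 → 173150

Supplementary minimum tax:
  Adjusted income: 721000 + 88500 + 14000 = 823500
  Exemption: 100000 − 20% × (823500 − 534000) = 100000 − 57900 = 42100
  Base: 823500 − 42100 = 781400
  781400 × 20% = 156280

173150 > 156280, so the regular income tax governs.

173150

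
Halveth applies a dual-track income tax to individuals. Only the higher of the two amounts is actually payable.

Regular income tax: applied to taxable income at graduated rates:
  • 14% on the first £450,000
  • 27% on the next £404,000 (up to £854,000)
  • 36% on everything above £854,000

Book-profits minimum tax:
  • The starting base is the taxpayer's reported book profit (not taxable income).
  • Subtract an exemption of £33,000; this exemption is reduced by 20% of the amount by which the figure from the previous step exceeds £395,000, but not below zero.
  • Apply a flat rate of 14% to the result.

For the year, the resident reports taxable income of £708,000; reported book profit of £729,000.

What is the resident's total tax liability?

Regular income tax:
  £450,000 × 14% = £63,000
  £258,000 × 27% = £69,660
  → £132,660

Book-profits minimum tax:
  Base (reported book profit): £729,000
  Exemption: 20% × (£729,000 − £395,000) = £66,800 ≥ £33,000, so the exemption is fully phased out
  Base: £729,000 − £0 = £729,000
  £729,000 × 14% = £102,060

£132,660 > £102,060, so the regular income tax governs.

£132,660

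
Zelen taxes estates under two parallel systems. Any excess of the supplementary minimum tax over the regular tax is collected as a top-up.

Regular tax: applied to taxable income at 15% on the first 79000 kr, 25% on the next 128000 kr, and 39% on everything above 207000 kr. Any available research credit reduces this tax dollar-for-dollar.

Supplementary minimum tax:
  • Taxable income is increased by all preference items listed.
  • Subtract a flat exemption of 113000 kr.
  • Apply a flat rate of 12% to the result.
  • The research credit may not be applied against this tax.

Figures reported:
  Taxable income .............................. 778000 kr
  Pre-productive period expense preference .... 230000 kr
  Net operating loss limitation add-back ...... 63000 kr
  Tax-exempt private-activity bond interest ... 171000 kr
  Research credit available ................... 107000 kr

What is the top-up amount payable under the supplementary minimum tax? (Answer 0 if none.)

Supplementary minimum tax:
  Adjusted income: 778000 kr + 230000 kr + 63000 kr + 171000 kr = 1242000 kr
  Less exemption 113000 kr → base 1129000 kr
  1129000 kr × 12% = 135480 kr

Regular tax:
  79000 kr × 15% = 11850 kr
  128000 kr × 25% = 32000 kr
  571000 kr × 39% = 222690 kr
  → 266540 kr
  Less research credit 107000 kr → 159540 kr

135480 kr ≤ 159540 kr, so no add-on is due.

0 kr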